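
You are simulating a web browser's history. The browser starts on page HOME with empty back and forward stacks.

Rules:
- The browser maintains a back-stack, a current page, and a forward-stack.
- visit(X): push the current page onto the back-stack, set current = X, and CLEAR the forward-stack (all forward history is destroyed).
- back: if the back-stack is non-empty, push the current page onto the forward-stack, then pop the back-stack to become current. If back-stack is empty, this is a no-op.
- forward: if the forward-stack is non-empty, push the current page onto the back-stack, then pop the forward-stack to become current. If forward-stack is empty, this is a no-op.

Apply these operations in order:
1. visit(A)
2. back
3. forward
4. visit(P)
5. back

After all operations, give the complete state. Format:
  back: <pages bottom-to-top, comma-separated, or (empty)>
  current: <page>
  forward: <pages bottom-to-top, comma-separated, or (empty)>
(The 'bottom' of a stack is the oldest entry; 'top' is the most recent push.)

After 1 (visit(A)): cur=A back=1 fwd=0
After 2 (back): cur=HOME back=0 fwd=1
After 3 (forward): cur=A back=1 fwd=0
After 4 (visit(P)): cur=P back=2 fwd=0
After 5 (back): cur=A back=1 fwd=1

Answer: back: HOME
current: A
forward: P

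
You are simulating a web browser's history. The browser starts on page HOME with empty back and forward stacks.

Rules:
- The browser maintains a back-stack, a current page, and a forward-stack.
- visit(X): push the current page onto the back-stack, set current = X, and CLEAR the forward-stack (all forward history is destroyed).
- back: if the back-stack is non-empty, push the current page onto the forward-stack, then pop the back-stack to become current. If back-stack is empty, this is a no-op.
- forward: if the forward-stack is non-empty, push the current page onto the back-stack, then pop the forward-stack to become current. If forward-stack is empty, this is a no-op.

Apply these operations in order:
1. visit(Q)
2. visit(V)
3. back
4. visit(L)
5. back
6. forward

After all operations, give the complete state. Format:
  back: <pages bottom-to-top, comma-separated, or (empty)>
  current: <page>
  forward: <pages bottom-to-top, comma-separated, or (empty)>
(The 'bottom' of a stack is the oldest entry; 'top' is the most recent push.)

After 1 (visit(Q)): cur=Q back=1 fwd=0
After 2 (visit(V)): cur=V back=2 fwd=0
After 3 (back): cur=Q back=1 fwd=1
After 4 (visit(L)): cur=L back=2 fwd=0
After 5 (back): cur=Q back=1 fwd=1
After 6 (forward): cur=L back=2 fwd=0

Answer: back: HOME,Q
current: L
forward: (empty)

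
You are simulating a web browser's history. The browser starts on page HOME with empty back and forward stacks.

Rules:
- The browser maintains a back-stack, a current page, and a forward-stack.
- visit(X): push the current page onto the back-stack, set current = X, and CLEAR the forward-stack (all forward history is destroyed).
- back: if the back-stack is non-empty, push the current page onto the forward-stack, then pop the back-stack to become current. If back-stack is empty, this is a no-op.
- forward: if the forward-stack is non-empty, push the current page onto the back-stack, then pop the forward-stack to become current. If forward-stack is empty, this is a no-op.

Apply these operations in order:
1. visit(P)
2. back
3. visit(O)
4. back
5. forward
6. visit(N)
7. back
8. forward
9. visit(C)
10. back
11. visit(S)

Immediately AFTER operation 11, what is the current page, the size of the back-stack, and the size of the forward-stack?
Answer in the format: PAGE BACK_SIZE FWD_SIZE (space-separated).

After 1 (visit(P)): cur=P back=1 fwd=0
After 2 (back): cur=HOME back=0 fwd=1
After 3 (visit(O)): cur=O back=1 fwd=0
After 4 (back): cur=HOME back=0 fwd=1
After 5 (forward): cur=O back=1 fwd=0
After 6 (visit(N)): cur=N back=2 fwd=0
After 7 (back): cur=O back=1 fwd=1
After 8 (forward): cur=N back=2 fwd=0
After 9 (visit(C)): cur=C back=3 fwd=0
After 10 (back): cur=N back=2 fwd=1
After 11 (visit(S)): cur=S back=3 fwd=0

S 3 0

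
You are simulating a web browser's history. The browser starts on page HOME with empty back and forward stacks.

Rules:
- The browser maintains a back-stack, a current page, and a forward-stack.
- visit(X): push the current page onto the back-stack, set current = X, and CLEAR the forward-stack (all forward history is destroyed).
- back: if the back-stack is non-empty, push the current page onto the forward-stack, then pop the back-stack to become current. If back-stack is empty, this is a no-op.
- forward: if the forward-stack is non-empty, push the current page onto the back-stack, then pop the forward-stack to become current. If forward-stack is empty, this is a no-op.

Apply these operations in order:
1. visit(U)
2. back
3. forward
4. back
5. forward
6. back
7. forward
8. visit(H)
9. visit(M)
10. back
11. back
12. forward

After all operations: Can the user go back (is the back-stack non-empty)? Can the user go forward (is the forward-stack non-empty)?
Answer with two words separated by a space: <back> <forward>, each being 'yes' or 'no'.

Answer: yes yes

Derivation:
After 1 (visit(U)): cur=U back=1 fwd=0
After 2 (back): cur=HOME back=0 fwd=1
After 3 (forward): cur=U back=1 fwd=0
After 4 (back): cur=HOME back=0 fwd=1
After 5 (forward): cur=U back=1 fwd=0
After 6 (back): cur=HOME back=0 fwd=1
After 7 (forward): cur=U back=1 fwd=0
After 8 (visit(H)): cur=H back=2 fwd=0
After 9 (visit(M)): cur=M back=3 fwd=0
After 10 (back): cur=H back=2 fwd=1
After 11 (back): cur=U back=1 fwd=2
After 12 (forward): cur=H back=2 fwd=1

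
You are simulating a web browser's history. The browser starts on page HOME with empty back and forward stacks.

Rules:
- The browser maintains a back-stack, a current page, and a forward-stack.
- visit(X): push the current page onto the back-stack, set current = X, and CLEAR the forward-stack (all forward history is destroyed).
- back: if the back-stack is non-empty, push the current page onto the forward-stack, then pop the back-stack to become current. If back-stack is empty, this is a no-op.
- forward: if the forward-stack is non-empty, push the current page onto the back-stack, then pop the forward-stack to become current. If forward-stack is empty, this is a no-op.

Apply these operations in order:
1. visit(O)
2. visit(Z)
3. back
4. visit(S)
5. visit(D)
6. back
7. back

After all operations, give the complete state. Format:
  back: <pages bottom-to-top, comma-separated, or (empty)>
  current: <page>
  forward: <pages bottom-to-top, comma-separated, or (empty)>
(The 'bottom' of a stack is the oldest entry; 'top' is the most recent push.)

Answer: back: HOME
current: O
forward: D,S

Derivation:
After 1 (visit(O)): cur=O back=1 fwd=0
After 2 (visit(Z)): cur=Z back=2 fwd=0
After 3 (back): cur=O back=1 fwd=1
After 4 (visit(S)): cur=S back=2 fwd=0
After 5 (visit(D)): cur=D back=3 fwd=0
After 6 (back): cur=S back=2 fwd=1
After 7 (back): cur=O back=1 fwd=2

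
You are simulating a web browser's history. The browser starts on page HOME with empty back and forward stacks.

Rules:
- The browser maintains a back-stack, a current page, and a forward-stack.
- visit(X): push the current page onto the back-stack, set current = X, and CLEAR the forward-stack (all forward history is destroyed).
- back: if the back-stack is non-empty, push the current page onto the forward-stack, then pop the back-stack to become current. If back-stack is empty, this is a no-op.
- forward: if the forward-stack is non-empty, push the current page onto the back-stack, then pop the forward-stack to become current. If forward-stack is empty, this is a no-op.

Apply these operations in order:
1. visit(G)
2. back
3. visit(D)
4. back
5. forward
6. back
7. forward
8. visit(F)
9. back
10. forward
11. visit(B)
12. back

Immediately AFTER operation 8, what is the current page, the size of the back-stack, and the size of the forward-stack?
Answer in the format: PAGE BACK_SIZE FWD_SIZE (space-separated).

After 1 (visit(G)): cur=G back=1 fwd=0
After 2 (back): cur=HOME back=0 fwd=1
After 3 (visit(D)): cur=D back=1 fwd=0
After 4 (back): cur=HOME back=0 fwd=1
After 5 (forward): cur=D back=1 fwd=0
After 6 (back): cur=HOME back=0 fwd=1
After 7 (forward): cur=D back=1 fwd=0
After 8 (visit(F)): cur=F back=2 fwd=0

F 2 0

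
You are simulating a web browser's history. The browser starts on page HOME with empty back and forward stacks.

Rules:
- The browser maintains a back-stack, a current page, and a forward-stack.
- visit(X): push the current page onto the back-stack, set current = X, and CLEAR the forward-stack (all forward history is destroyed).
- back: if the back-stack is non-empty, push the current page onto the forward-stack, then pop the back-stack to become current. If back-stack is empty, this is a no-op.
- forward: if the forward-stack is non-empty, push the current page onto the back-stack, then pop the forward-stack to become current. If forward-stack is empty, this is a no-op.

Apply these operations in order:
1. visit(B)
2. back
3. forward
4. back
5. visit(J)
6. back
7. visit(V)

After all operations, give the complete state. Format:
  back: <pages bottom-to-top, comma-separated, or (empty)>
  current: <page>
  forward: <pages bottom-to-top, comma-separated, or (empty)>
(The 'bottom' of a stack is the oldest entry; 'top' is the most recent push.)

After 1 (visit(B)): cur=B back=1 fwd=0
After 2 (back): cur=HOME back=0 fwd=1
After 3 (forward): cur=B back=1 fwd=0
After 4 (back): cur=HOME back=0 fwd=1
After 5 (visit(J)): cur=J back=1 fwd=0
After 6 (back): cur=HOME back=0 fwd=1
After 7 (visit(V)): cur=V back=1 fwd=0

Answer: back: HOME
current: V
forward: (empty)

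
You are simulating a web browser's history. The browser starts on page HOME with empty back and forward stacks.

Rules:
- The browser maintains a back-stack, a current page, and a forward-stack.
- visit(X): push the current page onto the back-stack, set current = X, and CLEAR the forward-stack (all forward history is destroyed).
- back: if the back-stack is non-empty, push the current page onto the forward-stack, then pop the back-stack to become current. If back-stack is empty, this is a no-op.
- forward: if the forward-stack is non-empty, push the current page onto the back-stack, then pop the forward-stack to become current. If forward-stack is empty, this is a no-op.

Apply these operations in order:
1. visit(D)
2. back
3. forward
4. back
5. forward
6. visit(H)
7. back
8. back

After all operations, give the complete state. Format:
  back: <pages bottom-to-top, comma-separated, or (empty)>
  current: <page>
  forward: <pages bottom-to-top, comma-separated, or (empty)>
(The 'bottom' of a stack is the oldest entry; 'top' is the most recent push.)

After 1 (visit(D)): cur=D back=1 fwd=0
After 2 (back): cur=HOME back=0 fwd=1
After 3 (forward): cur=D back=1 fwd=0
After 4 (back): cur=HOME back=0 fwd=1
After 5 (forward): cur=D back=1 fwd=0
After 6 (visit(H)): cur=H back=2 fwd=0
After 7 (back): cur=D back=1 fwd=1
After 8 (back): cur=HOME back=0 fwd=2

Answer: back: (empty)
current: HOME
forward: H,D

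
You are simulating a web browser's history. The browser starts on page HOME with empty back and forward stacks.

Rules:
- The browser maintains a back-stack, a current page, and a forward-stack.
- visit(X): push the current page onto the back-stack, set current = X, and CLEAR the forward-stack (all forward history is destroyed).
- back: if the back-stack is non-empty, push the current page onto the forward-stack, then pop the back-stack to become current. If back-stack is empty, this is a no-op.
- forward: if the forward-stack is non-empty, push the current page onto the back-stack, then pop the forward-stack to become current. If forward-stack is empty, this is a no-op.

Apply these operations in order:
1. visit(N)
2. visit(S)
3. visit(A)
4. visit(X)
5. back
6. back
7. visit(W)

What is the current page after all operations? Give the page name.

After 1 (visit(N)): cur=N back=1 fwd=0
After 2 (visit(S)): cur=S back=2 fwd=0
After 3 (visit(A)): cur=A back=3 fwd=0
After 4 (visit(X)): cur=X back=4 fwd=0
After 5 (back): cur=A back=3 fwd=1
After 6 (back): cur=S back=2 fwd=2
After 7 (visit(W)): cur=W back=3 fwd=0

Answer: W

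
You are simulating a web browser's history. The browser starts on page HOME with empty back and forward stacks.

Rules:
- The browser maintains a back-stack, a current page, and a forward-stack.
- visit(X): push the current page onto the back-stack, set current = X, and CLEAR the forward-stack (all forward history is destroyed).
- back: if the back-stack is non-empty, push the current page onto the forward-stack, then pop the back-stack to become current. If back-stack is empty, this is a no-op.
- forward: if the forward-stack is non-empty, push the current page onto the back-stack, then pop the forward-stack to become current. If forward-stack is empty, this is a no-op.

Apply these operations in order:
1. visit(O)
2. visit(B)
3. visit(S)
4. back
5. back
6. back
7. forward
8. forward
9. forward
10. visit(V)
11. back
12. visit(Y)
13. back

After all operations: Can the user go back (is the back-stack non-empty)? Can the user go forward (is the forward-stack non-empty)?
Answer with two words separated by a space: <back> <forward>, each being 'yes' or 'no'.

Answer: yes yes

Derivation:
After 1 (visit(O)): cur=O back=1 fwd=0
After 2 (visit(B)): cur=B back=2 fwd=0
After 3 (visit(S)): cur=S back=3 fwd=0
After 4 (back): cur=B back=2 fwd=1
After 5 (back): cur=O back=1 fwd=2
After 6 (back): cur=HOME back=0 fwd=3
After 7 (forward): cur=O back=1 fwd=2
After 8 (forward): cur=B back=2 fwd=1
After 9 (forward): cur=S back=3 fwd=0
After 10 (visit(V)): cur=V back=4 fwd=0
After 11 (back): cur=S back=3 fwd=1
After 12 (visit(Y)): cur=Y back=4 fwd=0
After 13 (back): cur=S back=3 fwd=1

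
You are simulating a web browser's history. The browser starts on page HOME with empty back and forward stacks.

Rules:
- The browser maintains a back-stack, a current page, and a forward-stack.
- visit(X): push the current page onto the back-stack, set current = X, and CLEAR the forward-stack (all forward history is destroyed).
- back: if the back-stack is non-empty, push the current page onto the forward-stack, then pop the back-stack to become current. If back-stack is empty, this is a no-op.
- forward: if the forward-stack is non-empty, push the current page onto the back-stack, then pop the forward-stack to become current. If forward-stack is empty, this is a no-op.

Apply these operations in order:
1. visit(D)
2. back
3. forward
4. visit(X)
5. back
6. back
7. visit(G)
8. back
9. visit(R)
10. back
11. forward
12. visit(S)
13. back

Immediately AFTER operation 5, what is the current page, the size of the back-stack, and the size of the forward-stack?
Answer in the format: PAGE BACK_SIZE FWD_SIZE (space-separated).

After 1 (visit(D)): cur=D back=1 fwd=0
After 2 (back): cur=HOME back=0 fwd=1
After 3 (forward): cur=D back=1 fwd=0
After 4 (visit(X)): cur=X back=2 fwd=0
After 5 (back): cur=D back=1 fwd=1

D 1 1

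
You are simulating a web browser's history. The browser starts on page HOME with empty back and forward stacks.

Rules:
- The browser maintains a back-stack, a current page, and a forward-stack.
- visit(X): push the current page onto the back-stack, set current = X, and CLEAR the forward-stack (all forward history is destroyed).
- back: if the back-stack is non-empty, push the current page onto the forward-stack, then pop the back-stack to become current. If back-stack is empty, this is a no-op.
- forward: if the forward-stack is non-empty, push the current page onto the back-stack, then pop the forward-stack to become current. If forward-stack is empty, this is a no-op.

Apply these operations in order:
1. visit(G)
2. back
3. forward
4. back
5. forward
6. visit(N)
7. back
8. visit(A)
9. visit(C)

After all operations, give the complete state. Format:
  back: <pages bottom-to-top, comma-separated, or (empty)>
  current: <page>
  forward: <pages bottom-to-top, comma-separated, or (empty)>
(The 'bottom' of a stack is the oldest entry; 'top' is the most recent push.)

Answer: back: HOME,G,A
current: C
forward: (empty)

Derivation:
After 1 (visit(G)): cur=G back=1 fwd=0
After 2 (back): cur=HOME back=0 fwd=1
After 3 (forward): cur=G back=1 fwd=0
After 4 (back): cur=HOME back=0 fwd=1
After 5 (forward): cur=G back=1 fwd=0
After 6 (visit(N)): cur=N back=2 fwd=0
After 7 (back): cur=G back=1 fwd=1
After 8 (visit(A)): cur=A back=2 fwd=0
After 9 (visit(C)): cur=C back=3 fwd=0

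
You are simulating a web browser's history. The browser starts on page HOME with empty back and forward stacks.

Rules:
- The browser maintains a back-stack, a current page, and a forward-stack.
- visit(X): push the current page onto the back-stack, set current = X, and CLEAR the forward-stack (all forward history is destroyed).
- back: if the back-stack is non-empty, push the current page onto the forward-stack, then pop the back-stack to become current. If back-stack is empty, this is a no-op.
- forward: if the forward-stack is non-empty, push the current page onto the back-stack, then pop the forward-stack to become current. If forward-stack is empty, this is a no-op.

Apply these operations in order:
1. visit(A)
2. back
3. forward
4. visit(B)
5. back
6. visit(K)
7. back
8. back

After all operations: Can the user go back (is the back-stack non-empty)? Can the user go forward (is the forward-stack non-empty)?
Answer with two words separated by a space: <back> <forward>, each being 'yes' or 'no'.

Answer: no yes

Derivation:
After 1 (visit(A)): cur=A back=1 fwd=0
After 2 (back): cur=HOME back=0 fwd=1
After 3 (forward): cur=A back=1 fwd=0
After 4 (visit(B)): cur=B back=2 fwd=0
After 5 (back): cur=A back=1 fwd=1
After 6 (visit(K)): cur=K back=2 fwd=0
After 7 (back): cur=A back=1 fwd=1
After 8 (back): cur=HOME back=0 fwd=2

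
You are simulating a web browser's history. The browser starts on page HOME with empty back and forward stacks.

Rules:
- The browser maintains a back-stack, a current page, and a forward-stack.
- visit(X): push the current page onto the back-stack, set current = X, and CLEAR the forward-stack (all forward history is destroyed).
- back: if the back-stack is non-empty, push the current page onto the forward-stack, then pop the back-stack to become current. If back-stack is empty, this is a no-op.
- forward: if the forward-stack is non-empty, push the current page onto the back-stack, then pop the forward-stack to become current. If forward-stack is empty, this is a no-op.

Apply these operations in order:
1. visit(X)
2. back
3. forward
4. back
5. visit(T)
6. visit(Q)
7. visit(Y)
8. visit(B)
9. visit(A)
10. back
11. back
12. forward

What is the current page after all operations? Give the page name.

Answer: B

Derivation:
After 1 (visit(X)): cur=X back=1 fwd=0
After 2 (back): cur=HOME back=0 fwd=1
After 3 (forward): cur=X back=1 fwd=0
After 4 (back): cur=HOME back=0 fwd=1
After 5 (visit(T)): cur=T back=1 fwd=0
After 6 (visit(Q)): cur=Q back=2 fwd=0
After 7 (visit(Y)): cur=Y back=3 fwd=0
After 8 (visit(B)): cur=B back=4 fwd=0
After 9 (visit(A)): cur=A back=5 fwd=0
After 10 (back): cur=B back=4 fwd=1
After 11 (back): cur=Y back=3 fwd=2
After 12 (forward): cur=B back=4 fwd=1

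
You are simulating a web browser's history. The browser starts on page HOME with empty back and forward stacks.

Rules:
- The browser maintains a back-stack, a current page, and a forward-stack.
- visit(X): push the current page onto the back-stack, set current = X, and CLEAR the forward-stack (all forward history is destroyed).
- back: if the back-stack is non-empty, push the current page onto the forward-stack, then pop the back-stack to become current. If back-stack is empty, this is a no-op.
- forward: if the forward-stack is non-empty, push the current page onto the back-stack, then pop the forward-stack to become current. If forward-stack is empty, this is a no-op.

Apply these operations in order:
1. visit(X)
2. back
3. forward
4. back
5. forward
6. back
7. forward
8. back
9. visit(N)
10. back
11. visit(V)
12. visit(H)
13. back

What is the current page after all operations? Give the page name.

After 1 (visit(X)): cur=X back=1 fwd=0
After 2 (back): cur=HOME back=0 fwd=1
After 3 (forward): cur=X back=1 fwd=0
After 4 (back): cur=HOME back=0 fwd=1
After 5 (forward): cur=X back=1 fwd=0
After 6 (back): cur=HOME back=0 fwd=1
After 7 (forward): cur=X back=1 fwd=0
After 8 (back): cur=HOME back=0 fwd=1
After 9 (visit(N)): cur=N back=1 fwd=0
After 10 (back): cur=HOME back=0 fwd=1
After 11 (visit(V)): cur=V back=1 fwd=0
After 12 (visit(H)): cur=H back=2 fwd=0
After 13 (back): cur=V back=1 fwd=1

Answer: V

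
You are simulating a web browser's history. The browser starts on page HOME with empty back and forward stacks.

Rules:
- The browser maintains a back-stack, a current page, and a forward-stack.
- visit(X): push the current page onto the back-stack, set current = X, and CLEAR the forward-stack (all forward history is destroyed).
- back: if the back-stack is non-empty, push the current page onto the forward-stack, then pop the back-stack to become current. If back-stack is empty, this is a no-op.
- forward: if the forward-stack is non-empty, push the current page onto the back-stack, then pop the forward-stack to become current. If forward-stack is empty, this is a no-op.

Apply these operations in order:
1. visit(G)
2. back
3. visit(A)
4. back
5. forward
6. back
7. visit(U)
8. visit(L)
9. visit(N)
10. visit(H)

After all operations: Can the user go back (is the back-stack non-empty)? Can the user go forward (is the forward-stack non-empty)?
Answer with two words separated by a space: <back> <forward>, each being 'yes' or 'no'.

After 1 (visit(G)): cur=G back=1 fwd=0
After 2 (back): cur=HOME back=0 fwd=1
After 3 (visit(A)): cur=A back=1 fwd=0
After 4 (back): cur=HOME back=0 fwd=1
After 5 (forward): cur=A back=1 fwd=0
After 6 (back): cur=HOME back=0 fwd=1
After 7 (visit(U)): cur=U back=1 fwd=0
After 8 (visit(L)): cur=L back=2 fwd=0
After 9 (visit(N)): cur=N back=3 fwd=0
After 10 (visit(H)): cur=H back=4 fwd=0

Answer: yes no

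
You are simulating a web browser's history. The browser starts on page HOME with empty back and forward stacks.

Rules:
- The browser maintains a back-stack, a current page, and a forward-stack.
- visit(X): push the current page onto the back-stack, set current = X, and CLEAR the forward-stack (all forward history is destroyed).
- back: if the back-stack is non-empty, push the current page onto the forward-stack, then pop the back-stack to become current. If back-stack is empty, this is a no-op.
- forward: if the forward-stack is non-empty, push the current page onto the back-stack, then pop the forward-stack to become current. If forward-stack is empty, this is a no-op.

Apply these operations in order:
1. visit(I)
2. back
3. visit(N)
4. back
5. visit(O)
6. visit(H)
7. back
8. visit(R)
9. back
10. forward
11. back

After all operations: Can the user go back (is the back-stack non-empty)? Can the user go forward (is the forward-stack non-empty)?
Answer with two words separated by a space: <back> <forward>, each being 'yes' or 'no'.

After 1 (visit(I)): cur=I back=1 fwd=0
After 2 (back): cur=HOME back=0 fwd=1
After 3 (visit(N)): cur=N back=1 fwd=0
After 4 (back): cur=HOME back=0 fwd=1
After 5 (visit(O)): cur=O back=1 fwd=0
After 6 (visit(H)): cur=H back=2 fwd=0
After 7 (back): cur=O back=1 fwd=1
After 8 (visit(R)): cur=R back=2 fwd=0
After 9 (back): cur=O back=1 fwd=1
After 10 (forward): cur=R back=2 fwd=0
After 11 (back): cur=O back=1 fwd=1

Answer: yes yes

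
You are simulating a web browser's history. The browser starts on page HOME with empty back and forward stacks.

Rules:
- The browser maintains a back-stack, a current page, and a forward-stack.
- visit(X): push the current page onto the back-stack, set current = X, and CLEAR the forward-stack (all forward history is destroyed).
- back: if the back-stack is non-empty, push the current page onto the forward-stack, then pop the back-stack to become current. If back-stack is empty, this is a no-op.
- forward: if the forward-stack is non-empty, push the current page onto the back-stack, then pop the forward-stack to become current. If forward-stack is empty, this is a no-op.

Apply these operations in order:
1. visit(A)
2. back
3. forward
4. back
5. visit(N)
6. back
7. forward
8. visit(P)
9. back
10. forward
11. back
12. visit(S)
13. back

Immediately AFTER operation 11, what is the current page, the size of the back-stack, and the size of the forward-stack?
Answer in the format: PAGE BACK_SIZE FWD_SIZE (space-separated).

After 1 (visit(A)): cur=A back=1 fwd=0
After 2 (back): cur=HOME back=0 fwd=1
After 3 (forward): cur=A back=1 fwd=0
After 4 (back): cur=HOME back=0 fwd=1
After 5 (visit(N)): cur=N back=1 fwd=0
After 6 (back): cur=HOME back=0 fwd=1
After 7 (forward): cur=N back=1 fwd=0
After 8 (visit(P)): cur=P back=2 fwd=0
After 9 (back): cur=N back=1 fwd=1
After 10 (forward): cur=P back=2 fwd=0
After 11 (back): cur=N back=1 fwd=1

N 1 1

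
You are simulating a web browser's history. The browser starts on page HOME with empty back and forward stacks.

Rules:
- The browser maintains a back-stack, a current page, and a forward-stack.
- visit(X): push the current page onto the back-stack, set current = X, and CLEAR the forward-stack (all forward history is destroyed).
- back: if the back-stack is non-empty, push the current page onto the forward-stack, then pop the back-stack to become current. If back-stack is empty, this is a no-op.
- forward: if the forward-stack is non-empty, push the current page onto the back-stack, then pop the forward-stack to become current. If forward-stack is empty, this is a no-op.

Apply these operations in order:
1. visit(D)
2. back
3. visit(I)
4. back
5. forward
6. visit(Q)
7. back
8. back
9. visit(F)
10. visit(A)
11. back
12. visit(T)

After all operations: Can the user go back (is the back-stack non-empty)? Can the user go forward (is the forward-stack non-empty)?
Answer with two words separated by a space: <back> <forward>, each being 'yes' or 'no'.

After 1 (visit(D)): cur=D back=1 fwd=0
After 2 (back): cur=HOME back=0 fwd=1
After 3 (visit(I)): cur=I back=1 fwd=0
After 4 (back): cur=HOME back=0 fwd=1
After 5 (forward): cur=I back=1 fwd=0
After 6 (visit(Q)): cur=Q back=2 fwd=0
After 7 (back): cur=I back=1 fwd=1
After 8 (back): cur=HOME back=0 fwd=2
After 9 (visit(F)): cur=F back=1 fwd=0
After 10 (visit(A)): cur=A back=2 fwd=0
After 11 (back): cur=F back=1 fwd=1
After 12 (visit(T)): cur=T back=2 fwd=0

Answer: yes no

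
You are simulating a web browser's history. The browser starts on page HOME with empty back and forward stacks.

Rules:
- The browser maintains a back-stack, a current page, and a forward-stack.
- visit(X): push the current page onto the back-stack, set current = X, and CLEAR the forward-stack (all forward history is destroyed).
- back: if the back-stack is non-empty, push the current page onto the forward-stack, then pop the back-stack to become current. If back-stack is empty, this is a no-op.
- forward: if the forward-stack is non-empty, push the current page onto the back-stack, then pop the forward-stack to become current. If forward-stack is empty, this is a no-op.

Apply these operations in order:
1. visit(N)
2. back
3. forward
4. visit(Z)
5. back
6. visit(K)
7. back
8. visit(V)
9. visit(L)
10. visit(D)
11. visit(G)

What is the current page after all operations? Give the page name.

Answer: G

Derivation:
After 1 (visit(N)): cur=N back=1 fwd=0
After 2 (back): cur=HOME back=0 fwd=1
After 3 (forward): cur=N back=1 fwd=0
After 4 (visit(Z)): cur=Z back=2 fwd=0
After 5 (back): cur=N back=1 fwd=1
After 6 (visit(K)): cur=K back=2 fwd=0
After 7 (back): cur=N back=1 fwd=1
After 8 (visit(V)): cur=V back=2 fwd=0
After 9 (visit(L)): cur=L back=3 fwd=0
After 10 (visit(D)): cur=D back=4 fwd=0
After 11 (visit(G)): cur=G back=5 fwd=0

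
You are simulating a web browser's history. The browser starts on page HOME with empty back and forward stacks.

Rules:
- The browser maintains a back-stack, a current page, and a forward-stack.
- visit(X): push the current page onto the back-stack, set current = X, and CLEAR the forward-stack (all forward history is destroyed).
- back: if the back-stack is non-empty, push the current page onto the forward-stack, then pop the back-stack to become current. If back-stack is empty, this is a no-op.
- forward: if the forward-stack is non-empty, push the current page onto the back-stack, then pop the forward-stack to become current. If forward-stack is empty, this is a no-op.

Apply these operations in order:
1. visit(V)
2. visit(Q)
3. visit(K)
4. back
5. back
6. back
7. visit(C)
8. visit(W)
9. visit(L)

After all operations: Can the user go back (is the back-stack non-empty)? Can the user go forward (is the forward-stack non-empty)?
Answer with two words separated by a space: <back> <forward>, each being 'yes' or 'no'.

Answer: yes no

Derivation:
After 1 (visit(V)): cur=V back=1 fwd=0
After 2 (visit(Q)): cur=Q back=2 fwd=0
After 3 (visit(K)): cur=K back=3 fwd=0
After 4 (back): cur=Q back=2 fwd=1
After 5 (back): cur=V back=1 fwd=2
After 6 (back): cur=HOME back=0 fwd=3
After 7 (visit(C)): cur=C back=1 fwd=0
After 8 (visit(W)): cur=W back=2 fwd=0
After 9 (visit(L)): cur=L back=3 fwd=0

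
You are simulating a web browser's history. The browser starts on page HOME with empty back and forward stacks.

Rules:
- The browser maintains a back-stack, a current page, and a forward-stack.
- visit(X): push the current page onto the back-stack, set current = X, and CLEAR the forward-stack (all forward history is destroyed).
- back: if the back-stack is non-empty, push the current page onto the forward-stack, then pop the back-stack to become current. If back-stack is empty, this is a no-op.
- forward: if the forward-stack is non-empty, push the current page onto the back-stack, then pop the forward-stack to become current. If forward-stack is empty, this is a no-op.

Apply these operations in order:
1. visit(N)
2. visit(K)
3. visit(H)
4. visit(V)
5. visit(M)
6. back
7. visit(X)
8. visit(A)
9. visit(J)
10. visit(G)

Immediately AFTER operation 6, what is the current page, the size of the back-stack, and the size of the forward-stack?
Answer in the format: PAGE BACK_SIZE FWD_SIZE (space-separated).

After 1 (visit(N)): cur=N back=1 fwd=0
After 2 (visit(K)): cur=K back=2 fwd=0
After 3 (visit(H)): cur=H back=3 fwd=0
After 4 (visit(V)): cur=V back=4 fwd=0
After 5 (visit(M)): cur=M back=5 fwd=0
After 6 (back): cur=V back=4 fwd=1

V 4 1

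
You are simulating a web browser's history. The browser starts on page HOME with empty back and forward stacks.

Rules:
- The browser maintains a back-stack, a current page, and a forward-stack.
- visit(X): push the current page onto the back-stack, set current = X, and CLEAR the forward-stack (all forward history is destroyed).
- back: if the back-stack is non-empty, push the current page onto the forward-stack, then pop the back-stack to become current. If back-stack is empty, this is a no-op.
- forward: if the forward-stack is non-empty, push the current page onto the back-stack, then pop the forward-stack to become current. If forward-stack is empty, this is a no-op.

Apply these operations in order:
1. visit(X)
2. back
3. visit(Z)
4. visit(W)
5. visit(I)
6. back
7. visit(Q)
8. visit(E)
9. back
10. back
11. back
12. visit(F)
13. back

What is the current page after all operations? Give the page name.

Answer: Z

Derivation:
After 1 (visit(X)): cur=X back=1 fwd=0
After 2 (back): cur=HOME back=0 fwd=1
After 3 (visit(Z)): cur=Z back=1 fwd=0
After 4 (visit(W)): cur=W back=2 fwd=0
After 5 (visit(I)): cur=I back=3 fwd=0
After 6 (back): cur=W back=2 fwd=1
After 7 (visit(Q)): cur=Q back=3 fwd=0
After 8 (visit(E)): cur=E back=4 fwd=0
After 9 (back): cur=Q back=3 fwd=1
After 10 (back): cur=W back=2 fwd=2
After 11 (back): cur=Z back=1 fwd=3
After 12 (visit(F)): cur=F back=2 fwd=0
After 13 (back): cur=Z back=1 fwd=1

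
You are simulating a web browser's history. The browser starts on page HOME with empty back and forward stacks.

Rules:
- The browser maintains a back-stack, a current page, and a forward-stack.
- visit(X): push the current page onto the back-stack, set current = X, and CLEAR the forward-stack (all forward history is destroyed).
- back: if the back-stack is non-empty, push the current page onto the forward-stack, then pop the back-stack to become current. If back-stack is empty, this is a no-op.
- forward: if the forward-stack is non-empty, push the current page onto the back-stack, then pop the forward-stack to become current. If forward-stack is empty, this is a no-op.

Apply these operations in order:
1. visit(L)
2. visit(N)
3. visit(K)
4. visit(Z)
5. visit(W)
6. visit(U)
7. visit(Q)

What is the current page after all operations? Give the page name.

Answer: Q

Derivation:
After 1 (visit(L)): cur=L back=1 fwd=0
After 2 (visit(N)): cur=N back=2 fwd=0
After 3 (visit(K)): cur=K back=3 fwd=0
After 4 (visit(Z)): cur=Z back=4 fwd=0
After 5 (visit(W)): cur=W back=5 fwd=0
After 6 (visit(U)): cur=U back=6 fwd=0
After 7 (visit(Q)): cur=Q back=7 fwd=0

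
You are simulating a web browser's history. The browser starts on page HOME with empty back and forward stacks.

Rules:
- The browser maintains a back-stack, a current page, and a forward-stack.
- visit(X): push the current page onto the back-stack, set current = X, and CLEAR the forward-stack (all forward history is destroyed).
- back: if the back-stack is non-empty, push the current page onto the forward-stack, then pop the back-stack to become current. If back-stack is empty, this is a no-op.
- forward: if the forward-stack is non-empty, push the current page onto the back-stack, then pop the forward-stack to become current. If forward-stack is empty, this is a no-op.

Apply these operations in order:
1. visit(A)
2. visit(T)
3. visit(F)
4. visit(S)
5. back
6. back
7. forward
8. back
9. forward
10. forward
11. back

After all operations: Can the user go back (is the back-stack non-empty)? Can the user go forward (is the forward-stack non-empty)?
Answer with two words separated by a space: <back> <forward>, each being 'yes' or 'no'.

Answer: yes yes

Derivation:
After 1 (visit(A)): cur=A back=1 fwd=0
After 2 (visit(T)): cur=T back=2 fwd=0
After 3 (visit(F)): cur=F back=3 fwd=0
After 4 (visit(S)): cur=S back=4 fwd=0
After 5 (back): cur=F back=3 fwd=1
After 6 (back): cur=T back=2 fwd=2
After 7 (forward): cur=F back=3 fwd=1
After 8 (back): cur=T back=2 fwd=2
After 9 (forward): cur=F back=3 fwd=1
After 10 (forward): cur=S back=4 fwd=0
After 11 (back): cur=F back=3 fwd=1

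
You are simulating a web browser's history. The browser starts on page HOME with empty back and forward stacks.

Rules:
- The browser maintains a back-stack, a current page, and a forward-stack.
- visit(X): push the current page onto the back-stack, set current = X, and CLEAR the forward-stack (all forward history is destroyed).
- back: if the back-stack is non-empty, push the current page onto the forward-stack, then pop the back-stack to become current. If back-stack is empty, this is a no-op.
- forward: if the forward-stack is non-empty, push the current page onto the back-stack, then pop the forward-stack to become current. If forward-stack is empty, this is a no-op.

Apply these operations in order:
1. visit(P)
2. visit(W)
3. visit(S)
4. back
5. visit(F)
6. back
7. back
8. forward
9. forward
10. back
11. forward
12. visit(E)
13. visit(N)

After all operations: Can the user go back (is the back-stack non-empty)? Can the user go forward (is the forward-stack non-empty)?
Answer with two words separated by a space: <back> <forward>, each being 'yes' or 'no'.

Answer: yes no

Derivation:
After 1 (visit(P)): cur=P back=1 fwd=0
After 2 (visit(W)): cur=W back=2 fwd=0
After 3 (visit(S)): cur=S back=3 fwd=0
After 4 (back): cur=W back=2 fwd=1
After 5 (visit(F)): cur=F back=3 fwd=0
After 6 (back): cur=W back=2 fwd=1
After 7 (back): cur=P back=1 fwd=2
After 8 (forward): cur=W back=2 fwd=1
After 9 (forward): cur=F back=3 fwd=0
After 10 (back): cur=W back=2 fwd=1
After 11 (forward): cur=F back=3 fwd=0
After 12 (visit(E)): cur=E back=4 fwd=0
After 13 (visit(N)): cur=N back=5 fwd=0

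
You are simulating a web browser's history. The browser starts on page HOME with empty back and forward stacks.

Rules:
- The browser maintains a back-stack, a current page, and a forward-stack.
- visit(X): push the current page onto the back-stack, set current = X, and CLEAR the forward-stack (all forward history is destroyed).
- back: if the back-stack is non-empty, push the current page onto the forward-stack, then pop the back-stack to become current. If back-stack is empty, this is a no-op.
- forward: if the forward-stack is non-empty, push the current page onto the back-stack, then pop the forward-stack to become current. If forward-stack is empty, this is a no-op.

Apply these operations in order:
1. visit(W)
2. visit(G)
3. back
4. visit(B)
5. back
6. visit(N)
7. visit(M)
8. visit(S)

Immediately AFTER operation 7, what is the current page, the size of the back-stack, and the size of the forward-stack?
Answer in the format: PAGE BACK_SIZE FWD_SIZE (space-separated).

After 1 (visit(W)): cur=W back=1 fwd=0
After 2 (visit(G)): cur=G back=2 fwd=0
After 3 (back): cur=W back=1 fwd=1
After 4 (visit(B)): cur=B back=2 fwd=0
After 5 (back): cur=W back=1 fwd=1
After 6 (visit(N)): cur=N back=2 fwd=0
After 7 (visit(M)): cur=M back=3 fwd=0

M 3 0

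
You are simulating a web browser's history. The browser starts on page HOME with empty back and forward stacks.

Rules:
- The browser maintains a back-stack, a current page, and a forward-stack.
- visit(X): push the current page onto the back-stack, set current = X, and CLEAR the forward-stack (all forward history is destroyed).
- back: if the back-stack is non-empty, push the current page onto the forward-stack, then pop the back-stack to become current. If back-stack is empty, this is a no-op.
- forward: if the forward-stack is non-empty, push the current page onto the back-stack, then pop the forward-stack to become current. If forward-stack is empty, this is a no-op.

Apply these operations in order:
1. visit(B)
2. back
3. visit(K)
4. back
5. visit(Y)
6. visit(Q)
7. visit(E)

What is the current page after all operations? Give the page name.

Answer: E

Derivation:
After 1 (visit(B)): cur=B back=1 fwd=0
After 2 (back): cur=HOME back=0 fwd=1
After 3 (visit(K)): cur=K back=1 fwd=0
After 4 (back): cur=HOME back=0 fwd=1
After 5 (visit(Y)): cur=Y back=1 fwd=0
After 6 (visit(Q)): cur=Q back=2 fwd=0
After 7 (visit(E)): cur=E back=3 fwd=0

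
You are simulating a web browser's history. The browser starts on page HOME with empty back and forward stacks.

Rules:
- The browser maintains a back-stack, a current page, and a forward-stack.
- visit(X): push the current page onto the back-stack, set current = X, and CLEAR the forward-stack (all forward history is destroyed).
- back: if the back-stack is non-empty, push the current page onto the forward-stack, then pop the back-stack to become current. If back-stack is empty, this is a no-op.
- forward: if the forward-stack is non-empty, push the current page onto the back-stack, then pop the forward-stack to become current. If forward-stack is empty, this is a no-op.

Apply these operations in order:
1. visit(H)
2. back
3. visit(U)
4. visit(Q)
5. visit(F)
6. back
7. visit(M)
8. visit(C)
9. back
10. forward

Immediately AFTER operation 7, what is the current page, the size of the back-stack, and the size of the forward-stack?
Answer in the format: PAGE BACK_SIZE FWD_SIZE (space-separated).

After 1 (visit(H)): cur=H back=1 fwd=0
After 2 (back): cur=HOME back=0 fwd=1
After 3 (visit(U)): cur=U back=1 fwd=0
After 4 (visit(Q)): cur=Q back=2 fwd=0
After 5 (visit(F)): cur=F back=3 fwd=0
After 6 (back): cur=Q back=2 fwd=1
After 7 (visit(M)): cur=M back=3 fwd=0

M 3 0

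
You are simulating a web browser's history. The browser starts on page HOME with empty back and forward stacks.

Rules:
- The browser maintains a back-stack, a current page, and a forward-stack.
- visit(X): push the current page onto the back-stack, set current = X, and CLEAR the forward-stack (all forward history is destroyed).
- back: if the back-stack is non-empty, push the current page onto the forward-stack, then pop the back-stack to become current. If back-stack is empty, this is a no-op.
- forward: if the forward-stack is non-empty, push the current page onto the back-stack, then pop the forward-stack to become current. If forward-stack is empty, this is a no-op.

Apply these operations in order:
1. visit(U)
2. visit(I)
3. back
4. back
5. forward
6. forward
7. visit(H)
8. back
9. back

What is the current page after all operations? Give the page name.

Answer: U

Derivation:
After 1 (visit(U)): cur=U back=1 fwd=0
After 2 (visit(I)): cur=I back=2 fwd=0
After 3 (back): cur=U back=1 fwd=1
After 4 (back): cur=HOME back=0 fwd=2
After 5 (forward): cur=U back=1 fwd=1
After 6 (forward): cur=I back=2 fwd=0
After 7 (visit(H)): cur=H back=3 fwd=0
After 8 (back): cur=I back=2 fwd=1
After 9 (back): cur=U back=1 fwd=2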